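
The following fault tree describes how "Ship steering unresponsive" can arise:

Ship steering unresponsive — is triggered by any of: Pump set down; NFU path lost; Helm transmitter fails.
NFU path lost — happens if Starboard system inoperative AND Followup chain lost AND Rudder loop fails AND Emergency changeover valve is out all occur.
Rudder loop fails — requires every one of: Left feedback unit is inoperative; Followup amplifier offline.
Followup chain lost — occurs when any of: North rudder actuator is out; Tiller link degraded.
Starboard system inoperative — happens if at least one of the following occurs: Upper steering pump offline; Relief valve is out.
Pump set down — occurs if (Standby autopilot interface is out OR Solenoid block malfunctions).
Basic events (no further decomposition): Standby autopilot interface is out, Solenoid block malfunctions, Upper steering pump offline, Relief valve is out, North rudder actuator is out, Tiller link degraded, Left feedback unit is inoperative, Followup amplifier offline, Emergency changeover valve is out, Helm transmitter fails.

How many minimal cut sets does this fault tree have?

7

Pump set down [OR]: union of children's cut sets → 2 cut set(s).
Starboard system inoperative [OR]: union of children's cut sets → 2 cut set(s).
Followup chain lost [OR]: union of children's cut sets → 2 cut set(s).
Rudder loop fails [AND]: one cut set from each child combined → 1 × 1 = 1 cut set(s).
NFU path lost [AND]: one cut set from each child combined → 2 × 2 × 1 × 1 = 4 cut set(s).
Ship steering unresponsive [OR]: union of children's cut sets → 7 cut set(s).
Minimal cut sets: {Standby autopilot interface is out}; {Solenoid block malfunctions}; {Emergency changeover valve is out, Followup amplifier offline, Left feedback unit is inoperative, North rudder actuator is out, Upper steering pump offline}; {Emergency changeover valve is out, Followup amplifier offline, Left feedback unit is inoperative, Tiller link degraded, Upper steering pump offline}; {Emergency changeover valve is out, Followup amplifier offline, Left feedback unit is inoperative, North rudder actuator is out, Relief valve is out}; {Emergency changeover valve is out, Followup amplifier offline, Left feedback unit is inoperative, Relief valve is out, Tiller link degraded}; {Helm transmitter fails}.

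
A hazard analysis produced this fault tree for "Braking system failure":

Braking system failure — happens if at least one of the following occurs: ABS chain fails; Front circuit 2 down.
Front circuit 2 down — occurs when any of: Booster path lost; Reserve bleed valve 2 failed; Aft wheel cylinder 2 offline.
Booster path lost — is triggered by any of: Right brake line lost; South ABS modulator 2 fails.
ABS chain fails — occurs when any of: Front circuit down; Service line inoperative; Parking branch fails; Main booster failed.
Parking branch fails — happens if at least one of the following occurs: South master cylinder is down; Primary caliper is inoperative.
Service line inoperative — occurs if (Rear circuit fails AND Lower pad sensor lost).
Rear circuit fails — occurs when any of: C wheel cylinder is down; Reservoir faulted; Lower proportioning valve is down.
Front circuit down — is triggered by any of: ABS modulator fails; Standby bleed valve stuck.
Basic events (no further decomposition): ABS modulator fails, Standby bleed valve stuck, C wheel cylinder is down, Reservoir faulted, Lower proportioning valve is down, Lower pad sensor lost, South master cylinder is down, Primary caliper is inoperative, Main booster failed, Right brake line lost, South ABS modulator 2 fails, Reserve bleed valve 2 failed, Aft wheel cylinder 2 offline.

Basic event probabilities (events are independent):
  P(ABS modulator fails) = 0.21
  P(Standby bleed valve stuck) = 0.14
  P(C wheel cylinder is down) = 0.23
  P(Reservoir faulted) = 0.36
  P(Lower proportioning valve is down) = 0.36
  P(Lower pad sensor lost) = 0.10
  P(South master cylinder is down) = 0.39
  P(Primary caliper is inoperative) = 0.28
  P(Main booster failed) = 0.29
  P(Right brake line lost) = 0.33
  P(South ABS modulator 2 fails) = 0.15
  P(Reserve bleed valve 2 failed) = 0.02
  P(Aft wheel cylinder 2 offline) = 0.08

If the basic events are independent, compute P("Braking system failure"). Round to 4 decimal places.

P(Front circuit down) [OR] = 1 − (1−0.21) × (1−0.14) = 0.320600
P(Rear circuit fails) [OR] = 1 − (1−0.23) × (1−0.36) × (1−0.36) = 0.684608
P(Service line inoperative) [AND] = 0.684608 × 0.10 = 0.068461
P(Parking branch fails) [OR] = 1 − (1−0.39) × (1−0.28) = 0.560800
P(ABS chain fails) [OR] = 1 − (1−0.320600) × (1−0.068461) × (1−0.560800) × (1−0.29) = 0.802645
P(Booster path lost) [OR] = 1 − (1−0.33) × (1−0.15) = 0.430500
P(Front circuit 2 down) [OR] = 1 − (1−0.430500) × (1−0.02) × (1−0.08) = 0.486539
P(Braking system failure) [OR] = 1 − (1−0.802645) × (1−0.486539) = 0.898666
Rounded to 4 decimal places: P(Braking system failure) ≈ 0.8987.

0.8987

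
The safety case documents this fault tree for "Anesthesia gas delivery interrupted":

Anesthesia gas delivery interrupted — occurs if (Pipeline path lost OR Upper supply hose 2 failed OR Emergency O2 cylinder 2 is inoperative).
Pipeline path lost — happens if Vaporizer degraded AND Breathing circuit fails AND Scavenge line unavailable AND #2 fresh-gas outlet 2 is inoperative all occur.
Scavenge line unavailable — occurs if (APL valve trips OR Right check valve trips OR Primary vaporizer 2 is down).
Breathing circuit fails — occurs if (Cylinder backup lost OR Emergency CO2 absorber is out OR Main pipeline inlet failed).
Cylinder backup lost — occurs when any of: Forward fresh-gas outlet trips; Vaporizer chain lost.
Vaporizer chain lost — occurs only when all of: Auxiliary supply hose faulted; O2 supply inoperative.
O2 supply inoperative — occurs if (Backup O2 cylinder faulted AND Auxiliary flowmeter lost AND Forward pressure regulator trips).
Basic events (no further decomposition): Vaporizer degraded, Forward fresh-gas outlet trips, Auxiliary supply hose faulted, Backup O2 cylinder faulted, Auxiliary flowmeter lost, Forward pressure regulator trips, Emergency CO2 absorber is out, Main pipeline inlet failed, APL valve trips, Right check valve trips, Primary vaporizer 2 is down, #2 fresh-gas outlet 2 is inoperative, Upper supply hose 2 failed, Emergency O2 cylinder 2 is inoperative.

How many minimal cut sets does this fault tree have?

14

O2 supply inoperative [AND]: one cut set from each child combined → 1 × 1 × 1 = 1 cut set(s).
Vaporizer chain lost [AND]: one cut set from each child combined → 1 × 1 = 1 cut set(s).
Cylinder backup lost [OR]: union of children's cut sets → 2 cut set(s).
Breathing circuit fails [OR]: union of children's cut sets → 4 cut set(s).
Scavenge line unavailable [OR]: union of children's cut sets → 3 cut set(s).
Pipeline path lost [AND]: one cut set from each child combined → 1 × 4 × 3 × 1 = 12 cut set(s).
Anesthesia gas delivery interrupted [OR]: union of children's cut sets → 14 cut set(s).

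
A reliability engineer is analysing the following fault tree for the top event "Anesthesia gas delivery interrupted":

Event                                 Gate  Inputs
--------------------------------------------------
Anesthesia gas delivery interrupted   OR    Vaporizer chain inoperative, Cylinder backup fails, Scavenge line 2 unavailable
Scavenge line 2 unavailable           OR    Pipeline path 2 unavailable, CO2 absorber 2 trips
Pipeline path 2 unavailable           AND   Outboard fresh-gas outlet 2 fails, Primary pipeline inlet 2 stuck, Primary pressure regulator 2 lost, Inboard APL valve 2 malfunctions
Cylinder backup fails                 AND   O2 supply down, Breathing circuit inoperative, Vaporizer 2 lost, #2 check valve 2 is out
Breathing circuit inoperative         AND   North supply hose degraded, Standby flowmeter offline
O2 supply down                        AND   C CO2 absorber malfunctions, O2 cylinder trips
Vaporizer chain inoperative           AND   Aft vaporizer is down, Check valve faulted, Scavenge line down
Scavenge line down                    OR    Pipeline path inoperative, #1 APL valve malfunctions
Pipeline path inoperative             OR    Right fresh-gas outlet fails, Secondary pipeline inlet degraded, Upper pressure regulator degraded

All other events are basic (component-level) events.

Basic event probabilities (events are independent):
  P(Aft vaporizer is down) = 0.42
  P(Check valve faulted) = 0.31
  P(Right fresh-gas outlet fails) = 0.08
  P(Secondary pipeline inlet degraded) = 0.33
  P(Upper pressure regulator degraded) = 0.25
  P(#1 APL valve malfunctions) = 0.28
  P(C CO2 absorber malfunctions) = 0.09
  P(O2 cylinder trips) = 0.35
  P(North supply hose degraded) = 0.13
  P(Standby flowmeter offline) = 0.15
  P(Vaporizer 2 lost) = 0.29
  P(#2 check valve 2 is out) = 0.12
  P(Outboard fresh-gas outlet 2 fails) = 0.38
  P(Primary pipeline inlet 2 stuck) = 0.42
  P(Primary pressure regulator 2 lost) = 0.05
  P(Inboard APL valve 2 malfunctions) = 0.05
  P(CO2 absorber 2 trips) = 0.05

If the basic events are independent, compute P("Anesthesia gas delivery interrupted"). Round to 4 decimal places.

P(Pipeline path inoperative) [OR] = 1 − (1−0.08) × (1−0.33) × (1−0.25) = 0.537700
P(Scavenge line down) [OR] = 1 − (1−0.537700) × (1−0.28) = 0.667144
P(Vaporizer chain inoperative) [AND] = 0.42 × 0.31 × 0.667144 = 0.086862
P(O2 supply down) [AND] = 0.09 × 0.35 = 0.031500
P(Breathing circuit inoperative) [AND] = 0.13 × 0.15 = 0.019500
P(Cylinder backup fails) [AND] = 0.031500 × 0.019500 × 0.29 × 0.12 = 0.000021
P(Pipeline path 2 unavailable) [AND] = 0.38 × 0.42 × 0.05 × 0.05 = 0.000399
P(Scavenge line 2 unavailable) [OR] = 1 − (1−0.000399) × (1−0.05) = 0.050379
P(Anesthesia gas delivery interrupted) [OR] = 1 − (1−0.086862) × (1−0.000021) × (1−0.050379) = 0.132883
Rounded to 4 decimal places: P(Anesthesia gas delivery interrupted) ≈ 0.1329.

0.1329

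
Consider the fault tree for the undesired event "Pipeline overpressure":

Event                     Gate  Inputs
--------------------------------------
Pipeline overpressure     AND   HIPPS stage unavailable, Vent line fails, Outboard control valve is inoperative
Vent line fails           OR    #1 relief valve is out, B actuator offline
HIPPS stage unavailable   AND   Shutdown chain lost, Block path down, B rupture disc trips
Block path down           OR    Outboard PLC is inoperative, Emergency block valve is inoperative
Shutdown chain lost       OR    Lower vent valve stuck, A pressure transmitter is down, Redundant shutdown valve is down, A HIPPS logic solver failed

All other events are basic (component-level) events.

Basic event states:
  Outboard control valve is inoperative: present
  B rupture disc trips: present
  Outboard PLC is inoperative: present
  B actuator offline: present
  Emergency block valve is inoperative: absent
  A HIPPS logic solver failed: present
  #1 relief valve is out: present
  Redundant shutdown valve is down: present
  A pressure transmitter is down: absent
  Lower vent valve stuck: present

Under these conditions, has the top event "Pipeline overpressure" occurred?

Shutdown chain lost [OR]: Lower vent valve stuck=occurs, A pressure transmitter is down=not, Redundant shutdown valve is down=occurs, A HIPPS logic solver failed=occurs → at least one input occurs → occurs.
Block path down [OR]: Outboard PLC is inoperative=occurs, Emergency block valve is inoperative=not → at least one input occurs → occurs.
HIPPS stage unavailable [AND]: Shutdown chain lost=occurs, Block path down=occurs, B rupture disc trips=occurs → all inputs occur → occurs.
Vent line fails [OR]: #1 relief valve is out=occurs, B actuator offline=occurs → at least one input occurs → occurs.
Pipeline overpressure [AND]: HIPPS stage unavailable=occurs, Vent line fails=occurs, Outboard control valve is inoperative=occurs → all inputs occur → occurs.

Yes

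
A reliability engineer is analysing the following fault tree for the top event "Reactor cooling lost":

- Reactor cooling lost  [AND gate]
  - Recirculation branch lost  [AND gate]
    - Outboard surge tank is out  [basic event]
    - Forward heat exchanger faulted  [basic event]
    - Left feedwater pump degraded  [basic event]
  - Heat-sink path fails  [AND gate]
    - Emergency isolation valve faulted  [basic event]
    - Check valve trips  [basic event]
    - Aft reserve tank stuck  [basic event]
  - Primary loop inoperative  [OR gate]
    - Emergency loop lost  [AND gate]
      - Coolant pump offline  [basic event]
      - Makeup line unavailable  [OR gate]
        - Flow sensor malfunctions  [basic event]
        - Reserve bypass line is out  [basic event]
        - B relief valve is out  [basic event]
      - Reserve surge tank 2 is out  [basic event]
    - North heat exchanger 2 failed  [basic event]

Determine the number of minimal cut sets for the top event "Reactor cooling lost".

4

Recirculation branch lost [AND]: one cut set from each child combined → 1 × 1 × 1 = 1 cut set(s).
Heat-sink path fails [AND]: one cut set from each child combined → 1 × 1 × 1 = 1 cut set(s).
Makeup line unavailable [OR]: union of children's cut sets → 3 cut set(s).
Emergency loop lost [AND]: one cut set from each child combined → 1 × 3 × 1 = 3 cut set(s).
Primary loop inoperative [OR]: union of children's cut sets → 4 cut set(s).
Reactor cooling lost [AND]: one cut set from each child combined → 1 × 1 × 4 = 4 cut set(s).
Minimal cut sets: {Aft reserve tank stuck, Check valve trips, Coolant pump offline, Emergency isolation valve faulted, Flow sensor malfunctions, Forward heat exchanger faulted, Left feedwater pump degraded, Outboard surge tank is out, Reserve surge tank 2 is out}; {Aft reserve tank stuck, Check valve trips, Coolant pump offline, Emergency isolation valve faulted, Forward heat exchanger faulted, Left feedwater pump degraded, Outboard surge tank is out, Reserve bypass line is out, Reserve surge tank 2 is out}; {Aft reserve tank stuck, B relief valve is out, Check valve trips, Coolant pump offline, Emergency isolation valve faulted, Forward heat exchanger faulted, Left feedwater pump degraded, Outboard surge tank is out, Reserve surge tank 2 is out}; {Aft reserve tank stuck, Check valve trips, Emergency isolation valve faulted, Forward heat exchanger faulted, Left feedwater pump degraded, North heat exchanger 2 failed, Outboard surge tank is out}.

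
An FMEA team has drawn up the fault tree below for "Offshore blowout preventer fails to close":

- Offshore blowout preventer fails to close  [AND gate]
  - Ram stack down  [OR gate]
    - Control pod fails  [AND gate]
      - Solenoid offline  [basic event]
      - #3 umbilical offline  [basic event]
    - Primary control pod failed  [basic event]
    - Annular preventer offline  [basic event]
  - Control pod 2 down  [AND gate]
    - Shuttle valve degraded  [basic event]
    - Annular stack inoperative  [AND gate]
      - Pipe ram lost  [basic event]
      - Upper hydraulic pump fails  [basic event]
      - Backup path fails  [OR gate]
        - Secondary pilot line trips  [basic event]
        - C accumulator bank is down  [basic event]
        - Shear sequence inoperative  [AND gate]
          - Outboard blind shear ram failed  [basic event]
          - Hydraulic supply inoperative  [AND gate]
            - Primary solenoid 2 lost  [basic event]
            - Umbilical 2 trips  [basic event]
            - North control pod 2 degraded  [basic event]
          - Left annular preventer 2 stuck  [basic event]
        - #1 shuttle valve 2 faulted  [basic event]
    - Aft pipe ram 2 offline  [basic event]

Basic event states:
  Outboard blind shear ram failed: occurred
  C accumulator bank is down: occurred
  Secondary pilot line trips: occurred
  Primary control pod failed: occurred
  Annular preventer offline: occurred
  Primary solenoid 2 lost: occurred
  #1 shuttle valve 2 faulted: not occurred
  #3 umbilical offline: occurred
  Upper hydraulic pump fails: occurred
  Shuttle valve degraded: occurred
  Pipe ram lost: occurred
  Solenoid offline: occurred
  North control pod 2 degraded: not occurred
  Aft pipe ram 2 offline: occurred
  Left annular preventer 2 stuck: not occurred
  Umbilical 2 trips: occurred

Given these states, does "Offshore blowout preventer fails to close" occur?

Control pod fails [AND]: Solenoid offline=occurs, #3 umbilical offline=occurs → all inputs occur → occurs.
Ram stack down [OR]: Control pod fails=occurs, Primary control pod failed=occurs, Annular preventer offline=occurs → at least one input occurs → occurs.
Hydraulic supply inoperative [AND]: Primary solenoid 2 lost=occurs, Umbilical 2 trips=occurs, North control pod 2 degraded=not → not all inputs occur → does not occur.
Shear sequence inoperative [AND]: Outboard blind shear ram failed=occurs, Hydraulic supply inoperative=not, Left annular preventer 2 stuck=not → not all inputs occur → does not occur.
Backup path fails [OR]: Secondary pilot line trips=occurs, C accumulator bank is down=occurs, Shear sequence inoperative=not, #1 shuttle valve 2 faulted=not → at least one input occurs → occurs.
Annular stack inoperative [AND]: Pipe ram lost=occurs, Upper hydraulic pump fails=occurs, Backup path fails=occurs → all inputs occur → occurs.
Control pod 2 down [AND]: Shuttle valve degraded=occurs, Annular stack inoperative=occurs, Aft pipe ram 2 offline=occurs → all inputs occur → occurs.
Offshore blowout preventer fails to close [AND]: Ram stack down=occurs, Control pod 2 down=occurs → all inputs occur → occurs.

Yes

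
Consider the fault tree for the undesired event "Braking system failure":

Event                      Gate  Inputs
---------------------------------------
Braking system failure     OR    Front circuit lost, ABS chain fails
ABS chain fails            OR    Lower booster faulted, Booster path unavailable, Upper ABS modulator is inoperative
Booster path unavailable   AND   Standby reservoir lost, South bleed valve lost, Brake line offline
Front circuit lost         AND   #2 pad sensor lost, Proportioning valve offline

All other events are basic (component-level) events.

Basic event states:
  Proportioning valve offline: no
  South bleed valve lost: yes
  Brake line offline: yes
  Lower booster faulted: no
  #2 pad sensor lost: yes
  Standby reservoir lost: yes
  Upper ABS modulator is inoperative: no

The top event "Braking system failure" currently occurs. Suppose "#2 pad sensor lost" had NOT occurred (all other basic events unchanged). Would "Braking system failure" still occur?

Yes

Counterfactual: set "#2 pad sensor lost" to not occurred.
Front circuit lost [AND]: #2 pad sensor lost=not, Proportioning valve offline=not → not all inputs occur → does not occur.
Booster path unavailable [AND]: Standby reservoir lost=occurs, South bleed valve lost=occurs, Brake line offline=occurs → all inputs occur → occurs.
ABS chain fails [OR]: Lower booster faulted=not, Booster path unavailable=occurs, Upper ABS modulator is inoperative=not → at least one input occurs → occurs.
Braking system failure [OR]: Front circuit lost=not, ABS chain fails=occurs → at least one input occurs → occurs.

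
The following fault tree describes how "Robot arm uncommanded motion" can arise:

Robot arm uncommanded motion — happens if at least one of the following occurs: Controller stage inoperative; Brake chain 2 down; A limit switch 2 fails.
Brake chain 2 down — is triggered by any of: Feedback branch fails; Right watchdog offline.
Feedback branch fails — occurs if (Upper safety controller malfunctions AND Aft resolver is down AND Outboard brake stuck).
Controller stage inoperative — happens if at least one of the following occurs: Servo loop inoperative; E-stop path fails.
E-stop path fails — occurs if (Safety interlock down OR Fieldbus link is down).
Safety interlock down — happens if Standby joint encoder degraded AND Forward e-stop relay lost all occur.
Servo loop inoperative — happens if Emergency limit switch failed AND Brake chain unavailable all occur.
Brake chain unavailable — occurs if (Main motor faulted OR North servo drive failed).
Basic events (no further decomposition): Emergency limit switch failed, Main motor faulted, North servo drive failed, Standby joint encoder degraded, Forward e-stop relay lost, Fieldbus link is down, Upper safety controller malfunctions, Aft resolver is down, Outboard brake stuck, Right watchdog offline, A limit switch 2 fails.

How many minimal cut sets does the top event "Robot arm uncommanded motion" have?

Brake chain unavailable [OR]: union of children's cut sets → 2 cut set(s).
Servo loop inoperative [AND]: one cut set from each child combined → 1 × 2 = 2 cut set(s).
Safety interlock down [AND]: one cut set from each child combined → 1 × 1 = 1 cut set(s).
E-stop path fails [OR]: union of children's cut sets → 2 cut set(s).
Controller stage inoperative [OR]: union of children's cut sets → 4 cut set(s).
Feedback branch fails [AND]: one cut set from each child combined → 1 × 1 × 1 = 1 cut set(s).
Brake chain 2 down [OR]: union of children's cut sets → 2 cut set(s).
Robot arm uncommanded motion [OR]: union of children's cut sets → 7 cut set(s).
Minimal cut sets: {Emergency limit switch failed, Main motor faulted}; {Emergency limit switch failed, North servo drive failed}; {Forward e-stop relay lost, Standby joint encoder degraded}; {Fieldbus link is down}; {Aft resolver is down, Outboard brake stuck, Upper safety controller malfunctions}; {Right watchdog offline}; {A limit switch 2 fails}.

7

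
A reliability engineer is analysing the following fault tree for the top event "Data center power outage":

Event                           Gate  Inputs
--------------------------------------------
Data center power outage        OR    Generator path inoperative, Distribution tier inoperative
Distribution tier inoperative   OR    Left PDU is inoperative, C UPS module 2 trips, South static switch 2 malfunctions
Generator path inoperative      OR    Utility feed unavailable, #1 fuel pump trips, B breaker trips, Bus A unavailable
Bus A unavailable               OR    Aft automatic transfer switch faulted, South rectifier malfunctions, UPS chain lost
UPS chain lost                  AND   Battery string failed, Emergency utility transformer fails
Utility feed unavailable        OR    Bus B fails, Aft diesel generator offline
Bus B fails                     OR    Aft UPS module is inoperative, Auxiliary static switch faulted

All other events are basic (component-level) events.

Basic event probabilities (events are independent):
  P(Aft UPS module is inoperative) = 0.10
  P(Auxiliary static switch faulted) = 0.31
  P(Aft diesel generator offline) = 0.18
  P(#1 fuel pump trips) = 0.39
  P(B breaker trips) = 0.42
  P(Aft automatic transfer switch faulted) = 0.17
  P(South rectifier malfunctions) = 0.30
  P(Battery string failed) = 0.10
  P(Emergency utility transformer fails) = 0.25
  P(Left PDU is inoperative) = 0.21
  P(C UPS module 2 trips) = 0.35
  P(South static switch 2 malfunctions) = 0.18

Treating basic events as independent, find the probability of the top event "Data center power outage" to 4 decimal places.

0.9570

P(Bus B fails) [OR] = 1 − (1−0.10) × (1−0.31) = 0.379000
P(Utility feed unavailable) [OR] = 1 − (1−0.379000) × (1−0.18) = 0.490780
P(UPS chain lost) [AND] = 0.10 × 0.25 = 0.025000
P(Bus A unavailable) [OR] = 1 − (1−0.17) × (1−0.30) × (1−0.025000) = 0.433525
P(Generator path inoperative) [OR] = 1 − (1−0.490780) × (1−0.39) × (1−0.42) × (1−0.433525) = 0.897943
P(Distribution tier inoperative) [OR] = 1 − (1−0.21) × (1−0.35) × (1−0.18) = 0.578930
P(Data center power outage) [OR] = 1 − (1−0.897943) × (1−0.578930) = 0.957027
Rounded to 4 decimal places: P(Data center power outage) ≈ 0.9570.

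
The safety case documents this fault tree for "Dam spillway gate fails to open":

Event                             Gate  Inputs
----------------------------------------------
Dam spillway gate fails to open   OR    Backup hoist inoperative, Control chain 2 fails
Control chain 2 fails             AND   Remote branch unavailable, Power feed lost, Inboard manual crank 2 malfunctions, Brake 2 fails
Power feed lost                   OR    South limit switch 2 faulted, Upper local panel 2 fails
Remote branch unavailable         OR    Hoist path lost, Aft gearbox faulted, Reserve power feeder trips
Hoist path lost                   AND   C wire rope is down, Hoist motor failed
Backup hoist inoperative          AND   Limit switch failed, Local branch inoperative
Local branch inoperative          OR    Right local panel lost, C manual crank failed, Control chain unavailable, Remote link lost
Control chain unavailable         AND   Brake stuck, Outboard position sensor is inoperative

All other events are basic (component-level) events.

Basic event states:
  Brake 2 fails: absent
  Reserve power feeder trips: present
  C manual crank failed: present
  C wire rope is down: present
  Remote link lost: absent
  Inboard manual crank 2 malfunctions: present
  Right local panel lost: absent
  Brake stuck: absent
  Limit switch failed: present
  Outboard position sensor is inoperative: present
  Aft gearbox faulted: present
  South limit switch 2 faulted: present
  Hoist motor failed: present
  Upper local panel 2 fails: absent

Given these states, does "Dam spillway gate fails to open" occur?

Yes

Control chain unavailable [AND]: Brake stuck=not, Outboard position sensor is inoperative=occurs → not all inputs occur → does not occur.
Local branch inoperative [OR]: Right local panel lost=not, C manual crank failed=occurs, Control chain unavailable=not, Remote link lost=not → at least one input occurs → occurs.
Backup hoist inoperative [AND]: Limit switch failed=occurs, Local branch inoperative=occurs → all inputs occur → occurs.
Hoist path lost [AND]: C wire rope is down=occurs, Hoist motor failed=occurs → all inputs occur → occurs.
Remote branch unavailable [OR]: Hoist path lost=occurs, Aft gearbox faulted=occurs, Reserve power feeder trips=occurs → at least one input occurs → occurs.
Power feed lost [OR]: South limit switch 2 faulted=occurs, Upper local panel 2 fails=not → at least one input occurs → occurs.
Control chain 2 fails [AND]: Remote branch unavailable=occurs, Power feed lost=occurs, Inboard manual crank 2 malfunctions=occurs, Brake 2 fails=not → not all inputs occur → does not occur.
Dam spillway gate fails to open [OR]: Backup hoist inoperative=occurs, Control chain 2 fails=not → at least one input occurs → occurs.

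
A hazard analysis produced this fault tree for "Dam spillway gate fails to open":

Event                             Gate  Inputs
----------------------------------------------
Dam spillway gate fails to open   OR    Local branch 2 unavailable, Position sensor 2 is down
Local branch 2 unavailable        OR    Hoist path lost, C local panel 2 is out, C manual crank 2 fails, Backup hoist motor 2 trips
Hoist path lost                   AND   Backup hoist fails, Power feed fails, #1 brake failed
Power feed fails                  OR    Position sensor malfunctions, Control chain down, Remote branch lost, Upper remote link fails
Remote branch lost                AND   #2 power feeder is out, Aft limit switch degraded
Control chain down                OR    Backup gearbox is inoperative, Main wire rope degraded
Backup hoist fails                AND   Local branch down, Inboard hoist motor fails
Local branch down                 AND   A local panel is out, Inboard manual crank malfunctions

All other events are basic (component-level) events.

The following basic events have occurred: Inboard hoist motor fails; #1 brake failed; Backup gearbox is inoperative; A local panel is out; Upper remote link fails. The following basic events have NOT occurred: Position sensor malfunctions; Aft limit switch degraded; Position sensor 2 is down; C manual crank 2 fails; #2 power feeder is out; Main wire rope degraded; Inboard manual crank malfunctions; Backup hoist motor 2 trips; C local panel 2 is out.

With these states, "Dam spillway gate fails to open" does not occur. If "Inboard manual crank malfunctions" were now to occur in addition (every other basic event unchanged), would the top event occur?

Yes

Counterfactual: set "Inboard manual crank malfunctions" to occurred.
Local branch down [AND]: A local panel is out=occurs, Inboard manual crank malfunctions=occurs → all inputs occur → occurs.
Backup hoist fails [AND]: Local branch down=occurs, Inboard hoist motor fails=occurs → all inputs occur → occurs.
Control chain down [OR]: Backup gearbox is inoperative=occurs, Main wire rope degraded=not → at least one input occurs → occurs.
Remote branch lost [AND]: #2 power feeder is out=not, Aft limit switch degraded=not → not all inputs occur → does not occur.
Power feed fails [OR]: Position sensor malfunctions=not, Control chain down=occurs, Remote branch lost=not, Upper remote link fails=occurs → at least one input occurs → occurs.
Hoist path lost [AND]: Backup hoist fails=occurs, Power feed fails=occurs, #1 brake failed=occurs → all inputs occur → occurs.
Local branch 2 unavailable [OR]: Hoist path lost=occurs, C local panel 2 is out=not, C manual crank 2 fails=not, Backup hoist motor 2 trips=not → at least one input occurs → occurs.
Dam spillway gate fails to open [OR]: Local branch 2 unavailable=occurs, Position sensor 2 is down=not → at least one input occurs → occurs.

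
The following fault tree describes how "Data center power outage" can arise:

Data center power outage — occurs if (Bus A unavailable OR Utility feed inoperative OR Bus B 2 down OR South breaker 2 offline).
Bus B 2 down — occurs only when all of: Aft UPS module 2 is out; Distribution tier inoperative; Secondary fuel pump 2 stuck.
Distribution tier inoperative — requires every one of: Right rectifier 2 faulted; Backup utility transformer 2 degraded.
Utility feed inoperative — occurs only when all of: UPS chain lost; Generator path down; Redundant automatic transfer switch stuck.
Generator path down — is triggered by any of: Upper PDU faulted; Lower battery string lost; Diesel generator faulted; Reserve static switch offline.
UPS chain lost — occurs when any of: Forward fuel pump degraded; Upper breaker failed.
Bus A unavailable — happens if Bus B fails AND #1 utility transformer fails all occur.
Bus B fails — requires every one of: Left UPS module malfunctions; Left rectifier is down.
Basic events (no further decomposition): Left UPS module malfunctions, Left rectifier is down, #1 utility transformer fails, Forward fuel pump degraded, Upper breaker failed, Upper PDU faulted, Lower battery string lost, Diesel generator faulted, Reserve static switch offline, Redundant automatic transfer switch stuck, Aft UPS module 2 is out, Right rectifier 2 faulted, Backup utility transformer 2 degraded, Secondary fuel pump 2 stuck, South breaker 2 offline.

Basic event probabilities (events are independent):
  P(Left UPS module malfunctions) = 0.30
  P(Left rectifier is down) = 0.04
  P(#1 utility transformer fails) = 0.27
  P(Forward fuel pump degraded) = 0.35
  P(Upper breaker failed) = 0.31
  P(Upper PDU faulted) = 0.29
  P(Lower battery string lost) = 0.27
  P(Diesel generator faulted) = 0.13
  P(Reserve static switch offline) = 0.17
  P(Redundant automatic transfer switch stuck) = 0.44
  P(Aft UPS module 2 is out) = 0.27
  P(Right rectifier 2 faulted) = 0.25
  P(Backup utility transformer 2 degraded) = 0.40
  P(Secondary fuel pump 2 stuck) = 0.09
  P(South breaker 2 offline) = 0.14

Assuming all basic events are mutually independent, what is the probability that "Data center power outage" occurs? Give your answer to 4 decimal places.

0.2747

P(Bus B fails) [AND] = 0.30 × 0.04 = 0.012000
P(Bus A unavailable) [AND] = 0.012000 × 0.27 = 0.003240
P(UPS chain lost) [OR] = 1 − (1−0.35) × (1−0.31) = 0.551500
P(Generator path down) [OR] = 1 − (1−0.29) × (1−0.27) × (1−0.13) × (1−0.17) = 0.625736
P(Utility feed inoperative) [AND] = 0.551500 × 0.625736 × 0.44 = 0.151841
P(Distribution tier inoperative) [AND] = 0.25 × 0.40 = 0.100000
P(Bus B 2 down) [AND] = 0.27 × 0.100000 × 0.09 = 0.002430
P(Data center power outage) [OR] = 1 − (1−0.003240) × (1−0.151841) × (1−0.002430) × (1−0.14) = 0.274713
Rounded to 4 decimal places: P(Data center power outage) ≈ 0.2747.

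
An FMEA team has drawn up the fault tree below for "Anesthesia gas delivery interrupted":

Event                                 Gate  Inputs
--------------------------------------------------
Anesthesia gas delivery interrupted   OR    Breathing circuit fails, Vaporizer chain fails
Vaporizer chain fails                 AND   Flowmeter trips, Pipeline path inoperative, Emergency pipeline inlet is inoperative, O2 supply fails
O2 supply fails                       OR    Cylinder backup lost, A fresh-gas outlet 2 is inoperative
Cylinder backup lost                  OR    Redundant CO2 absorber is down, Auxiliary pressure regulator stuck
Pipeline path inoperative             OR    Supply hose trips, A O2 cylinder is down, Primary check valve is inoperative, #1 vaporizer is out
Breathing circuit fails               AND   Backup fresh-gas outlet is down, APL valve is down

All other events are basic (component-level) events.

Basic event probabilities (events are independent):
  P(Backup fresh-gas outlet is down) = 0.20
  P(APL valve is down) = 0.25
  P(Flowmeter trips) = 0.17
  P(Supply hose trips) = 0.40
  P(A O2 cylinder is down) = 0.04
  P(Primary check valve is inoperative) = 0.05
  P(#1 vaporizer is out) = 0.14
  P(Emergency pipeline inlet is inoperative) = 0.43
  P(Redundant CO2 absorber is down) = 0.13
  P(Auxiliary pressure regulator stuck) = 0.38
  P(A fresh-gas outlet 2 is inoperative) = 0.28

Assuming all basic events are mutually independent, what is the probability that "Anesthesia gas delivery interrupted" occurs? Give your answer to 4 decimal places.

0.0725

P(Breathing circuit fails) [AND] = 0.20 × 0.25 = 0.050000
P(Pipeline path inoperative) [OR] = 1 − (1−0.40) × (1−0.04) × (1−0.05) × (1−0.14) = 0.529408
P(Cylinder backup lost) [OR] = 1 − (1−0.13) × (1−0.38) = 0.460600
P(O2 supply fails) [OR] = 1 − (1−0.460600) × (1−0.28) = 0.611632
P(Vaporizer chain fails) [AND] = 0.17 × 0.529408 × 0.43 × 0.611632 = 0.023670
P(Anesthesia gas delivery interrupted) [OR] = 1 − (1−0.050000) × (1−0.023670) = 0.072487
Rounded to 4 decimal places: P(Anesthesia gas delivery interrupted) ≈ 0.0725.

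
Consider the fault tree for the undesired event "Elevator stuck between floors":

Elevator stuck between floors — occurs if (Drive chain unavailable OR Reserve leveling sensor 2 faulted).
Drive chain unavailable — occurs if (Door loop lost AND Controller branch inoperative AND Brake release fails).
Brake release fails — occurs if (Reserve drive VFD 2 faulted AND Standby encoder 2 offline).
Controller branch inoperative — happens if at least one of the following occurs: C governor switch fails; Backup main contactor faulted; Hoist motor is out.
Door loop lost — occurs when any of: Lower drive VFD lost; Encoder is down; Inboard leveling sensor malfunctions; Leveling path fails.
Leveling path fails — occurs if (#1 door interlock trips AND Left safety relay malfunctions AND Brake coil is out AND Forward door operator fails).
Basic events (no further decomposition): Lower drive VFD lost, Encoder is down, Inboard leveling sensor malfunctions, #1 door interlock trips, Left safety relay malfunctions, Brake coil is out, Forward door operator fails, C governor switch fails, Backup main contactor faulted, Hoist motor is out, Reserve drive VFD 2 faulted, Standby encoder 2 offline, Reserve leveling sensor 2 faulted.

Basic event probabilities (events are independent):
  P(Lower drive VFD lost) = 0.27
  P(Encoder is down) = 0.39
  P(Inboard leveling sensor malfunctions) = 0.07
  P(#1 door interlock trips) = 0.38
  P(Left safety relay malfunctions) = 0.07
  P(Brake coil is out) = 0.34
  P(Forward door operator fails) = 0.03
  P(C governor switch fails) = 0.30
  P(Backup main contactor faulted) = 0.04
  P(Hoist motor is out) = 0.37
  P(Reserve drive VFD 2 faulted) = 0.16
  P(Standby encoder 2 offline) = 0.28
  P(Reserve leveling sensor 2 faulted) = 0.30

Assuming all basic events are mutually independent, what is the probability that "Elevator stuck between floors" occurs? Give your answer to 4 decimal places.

0.3106

P(Leveling path fails) [AND] = 0.38 × 0.07 × 0.34 × 0.03 = 0.000271
P(Door loop lost) [OR] = 1 − (1−0.27) × (1−0.39) × (1−0.07) × (1−0.000271) = 0.585983
P(Controller branch inoperative) [OR] = 1 − (1−0.30) × (1−0.04) × (1−0.37) = 0.576640
P(Brake release fails) [AND] = 0.16 × 0.28 = 0.044800
P(Drive chain unavailable) [AND] = 0.585983 × 0.576640 × 0.044800 = 0.015138
P(Elevator stuck between floors) [OR] = 1 − (1−0.015138) × (1−0.30) = 0.310597
Rounded to 4 decimal places: P(Elevator stuck between floors) ≈ 0.3106.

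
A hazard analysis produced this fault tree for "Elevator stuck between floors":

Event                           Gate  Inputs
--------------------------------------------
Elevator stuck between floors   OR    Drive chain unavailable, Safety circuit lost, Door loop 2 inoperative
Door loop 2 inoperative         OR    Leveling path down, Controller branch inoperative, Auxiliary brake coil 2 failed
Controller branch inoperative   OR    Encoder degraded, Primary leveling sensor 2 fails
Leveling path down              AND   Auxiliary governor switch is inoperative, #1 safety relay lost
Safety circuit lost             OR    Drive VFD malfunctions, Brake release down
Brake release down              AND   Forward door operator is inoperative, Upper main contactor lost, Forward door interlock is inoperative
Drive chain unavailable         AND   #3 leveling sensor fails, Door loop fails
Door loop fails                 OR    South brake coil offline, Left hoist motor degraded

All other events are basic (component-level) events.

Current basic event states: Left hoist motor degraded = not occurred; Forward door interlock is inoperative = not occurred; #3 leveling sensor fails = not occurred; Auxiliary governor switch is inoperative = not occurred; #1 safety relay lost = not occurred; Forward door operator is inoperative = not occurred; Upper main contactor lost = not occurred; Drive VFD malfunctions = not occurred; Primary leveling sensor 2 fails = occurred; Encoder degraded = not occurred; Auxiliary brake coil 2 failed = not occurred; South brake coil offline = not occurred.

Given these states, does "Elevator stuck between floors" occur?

Yes

Door loop fails [OR]: South brake coil offline=not, Left hoist motor degraded=not → no input occurs → does not occur.
Drive chain unavailable [AND]: #3 leveling sensor fails=not, Door loop fails=not → not all inputs occur → does not occur.
Brake release down [AND]: Forward door operator is inoperative=not, Upper main contactor lost=not, Forward door interlock is inoperative=not → not all inputs occur → does not occur.
Safety circuit lost [OR]: Drive VFD malfunctions=not, Brake release down=not → no input occurs → does not occur.
Leveling path down [AND]: Auxiliary governor switch is inoperative=not, #1 safety relay lost=not → not all inputs occur → does not occur.
Controller branch inoperative [OR]: Encoder degraded=not, Primary leveling sensor 2 fails=occurs → at least one input occurs → occurs.
Door loop 2 inoperative [OR]: Leveling path down=not, Controller branch inoperative=occurs, Auxiliary brake coil 2 failed=not → at least one input occurs → occurs.
Elevator stuck between floors [OR]: Drive chain unavailable=not, Safety circuit lost=not, Door loop 2 inoperative=occurs → at least one input occurs → occurs.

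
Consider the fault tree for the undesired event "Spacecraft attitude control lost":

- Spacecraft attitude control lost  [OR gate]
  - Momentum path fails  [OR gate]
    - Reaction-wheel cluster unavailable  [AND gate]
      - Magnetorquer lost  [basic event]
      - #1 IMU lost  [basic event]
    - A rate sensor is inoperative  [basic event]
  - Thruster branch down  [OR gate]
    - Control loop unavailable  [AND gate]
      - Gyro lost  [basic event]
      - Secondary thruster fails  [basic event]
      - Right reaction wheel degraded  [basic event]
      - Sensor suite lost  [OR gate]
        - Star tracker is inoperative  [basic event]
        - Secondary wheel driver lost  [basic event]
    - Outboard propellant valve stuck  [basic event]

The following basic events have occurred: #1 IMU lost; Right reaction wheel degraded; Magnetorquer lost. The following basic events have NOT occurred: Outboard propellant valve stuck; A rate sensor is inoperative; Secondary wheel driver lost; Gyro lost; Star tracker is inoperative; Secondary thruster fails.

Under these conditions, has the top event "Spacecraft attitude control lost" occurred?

Yes

Reaction-wheel cluster unavailable [AND]: Magnetorquer lost=occurs, #1 IMU lost=occurs → all inputs occur → occurs.
Momentum path fails [OR]: Reaction-wheel cluster unavailable=occurs, A rate sensor is inoperative=not → at least one input occurs → occurs.
Sensor suite lost [OR]: Star tracker is inoperative=not, Secondary wheel driver lost=not → no input occurs → does not occur.
Control loop unavailable [AND]: Gyro lost=not, Secondary thruster fails=not, Right reaction wheel degraded=occurs, Sensor suite lost=not → not all inputs occur → does not occur.
Thruster branch down [OR]: Control loop unavailable=not, Outboard propellant valve stuck=not → no input occurs → does not occur.
Spacecraft attitude control lost [OR]: Momentum path fails=occurs, Thruster branch down=not → at least one input occurs → occurs.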